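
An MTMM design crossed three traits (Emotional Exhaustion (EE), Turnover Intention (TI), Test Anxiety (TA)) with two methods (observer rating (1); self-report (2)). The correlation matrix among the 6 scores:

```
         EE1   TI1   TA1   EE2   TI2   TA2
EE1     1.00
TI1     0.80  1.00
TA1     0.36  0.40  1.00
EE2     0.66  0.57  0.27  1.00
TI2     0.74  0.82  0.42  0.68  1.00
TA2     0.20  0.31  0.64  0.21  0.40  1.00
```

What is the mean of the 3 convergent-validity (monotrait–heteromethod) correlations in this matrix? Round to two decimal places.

Convergent values: 0.66, 0.82, 0.64; mean = 2.12/3 = 0.71.

0.71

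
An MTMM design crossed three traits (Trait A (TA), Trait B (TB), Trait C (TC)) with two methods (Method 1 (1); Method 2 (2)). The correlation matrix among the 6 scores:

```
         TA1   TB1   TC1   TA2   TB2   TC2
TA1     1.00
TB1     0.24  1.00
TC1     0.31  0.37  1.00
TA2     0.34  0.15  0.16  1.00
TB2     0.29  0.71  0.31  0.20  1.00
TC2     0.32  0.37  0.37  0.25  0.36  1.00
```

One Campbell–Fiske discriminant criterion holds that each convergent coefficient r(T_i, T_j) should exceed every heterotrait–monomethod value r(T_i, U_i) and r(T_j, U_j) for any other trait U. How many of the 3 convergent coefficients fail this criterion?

Checking each validity diagonal entry against its comparison values:
TA (methods 1·2): 0.34 vs {0.24, 0.20, 0.31, 0.25} → pass.
TB (methods 1·2): 0.71 vs {0.24, 0.20, 0.37, 0.36} → pass.
TC (methods 1·2): 0.37 vs {0.31, 0.25, 0.37, 0.36} → fail.
1 of 3 fail.

1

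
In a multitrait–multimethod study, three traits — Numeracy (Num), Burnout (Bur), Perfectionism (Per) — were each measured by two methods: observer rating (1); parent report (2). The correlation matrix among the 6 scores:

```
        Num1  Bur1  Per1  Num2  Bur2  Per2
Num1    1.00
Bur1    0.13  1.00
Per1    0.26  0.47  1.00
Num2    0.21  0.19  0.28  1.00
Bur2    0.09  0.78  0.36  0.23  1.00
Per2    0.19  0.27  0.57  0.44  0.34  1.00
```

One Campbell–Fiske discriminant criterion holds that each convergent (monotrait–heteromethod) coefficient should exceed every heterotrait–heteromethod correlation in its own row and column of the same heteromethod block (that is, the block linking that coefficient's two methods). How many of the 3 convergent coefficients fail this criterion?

1

Each convergent coefficient versus the relevant comparison correlations:
Num (methods 1·2): 0.21 vs {0.09, 0.19, 0.19, 0.28} → fail.
Bur (methods 1·2): 0.78 vs {0.19, 0.09, 0.27, 0.36} → pass.
Per (methods 1·2): 0.57 vs {0.28, 0.19, 0.36, 0.27} → pass.
1 of 3 fail.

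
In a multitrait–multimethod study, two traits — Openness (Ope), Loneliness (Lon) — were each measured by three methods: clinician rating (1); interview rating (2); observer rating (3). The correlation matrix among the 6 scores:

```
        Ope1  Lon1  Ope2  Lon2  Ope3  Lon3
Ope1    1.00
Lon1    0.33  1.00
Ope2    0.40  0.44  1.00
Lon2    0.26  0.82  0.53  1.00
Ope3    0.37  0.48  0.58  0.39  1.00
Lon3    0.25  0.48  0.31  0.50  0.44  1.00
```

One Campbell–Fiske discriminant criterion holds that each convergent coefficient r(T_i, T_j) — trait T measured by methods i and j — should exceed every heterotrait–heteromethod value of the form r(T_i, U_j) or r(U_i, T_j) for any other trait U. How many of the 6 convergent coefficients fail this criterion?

Checking each validity diagonal entry against its comparison values:
Ope (methods 1·2): 0.40 vs {0.26, 0.44} → fail.
Ope (methods 1·3): 0.37 vs {0.25, 0.48} → fail.
Ope (methods 2·3): 0.58 vs {0.31, 0.39} → pass.
Lon (methods 1·2): 0.82 vs {0.44, 0.26} → pass.
Lon (methods 1·3): 0.48 vs {0.48, 0.25} → fail.
Lon (methods 2·3): 0.50 vs {0.39, 0.31} → pass.
3 of 6 fail.

3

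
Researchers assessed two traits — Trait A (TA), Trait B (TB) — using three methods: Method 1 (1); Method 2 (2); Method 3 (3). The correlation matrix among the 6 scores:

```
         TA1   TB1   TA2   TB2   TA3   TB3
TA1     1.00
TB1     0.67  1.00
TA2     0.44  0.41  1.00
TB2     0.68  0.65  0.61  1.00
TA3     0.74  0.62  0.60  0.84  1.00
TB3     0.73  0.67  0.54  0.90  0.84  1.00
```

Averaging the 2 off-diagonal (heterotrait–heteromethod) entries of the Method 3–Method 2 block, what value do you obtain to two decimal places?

0.69

HTHM values (method 3 × method 2): 0.84, 0.54; mean = 1.38/2 = 0.69.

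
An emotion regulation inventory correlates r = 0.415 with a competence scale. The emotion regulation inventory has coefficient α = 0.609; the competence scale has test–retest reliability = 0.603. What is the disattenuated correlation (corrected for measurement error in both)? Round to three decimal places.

r_true = r_obs / √(r_xx · r_yy) = 0.415 / √(0.609 × 0.603) = 0.415 / √0.367227 = 0.415 / 0.6060 ≈ 0.685.

0.685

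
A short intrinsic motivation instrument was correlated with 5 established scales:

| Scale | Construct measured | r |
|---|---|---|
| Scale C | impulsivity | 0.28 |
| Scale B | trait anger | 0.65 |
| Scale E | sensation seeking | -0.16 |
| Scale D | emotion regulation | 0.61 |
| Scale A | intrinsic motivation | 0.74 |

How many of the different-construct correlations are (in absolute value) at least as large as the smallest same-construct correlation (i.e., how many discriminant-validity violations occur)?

Convergent (same construct = intrinsic motivation): Scale A.
Smallest convergent = 0.74. Discriminant |r|: 0.28, 0.65, 0.16, 0.61; count ≥ 0.74 → 0.

0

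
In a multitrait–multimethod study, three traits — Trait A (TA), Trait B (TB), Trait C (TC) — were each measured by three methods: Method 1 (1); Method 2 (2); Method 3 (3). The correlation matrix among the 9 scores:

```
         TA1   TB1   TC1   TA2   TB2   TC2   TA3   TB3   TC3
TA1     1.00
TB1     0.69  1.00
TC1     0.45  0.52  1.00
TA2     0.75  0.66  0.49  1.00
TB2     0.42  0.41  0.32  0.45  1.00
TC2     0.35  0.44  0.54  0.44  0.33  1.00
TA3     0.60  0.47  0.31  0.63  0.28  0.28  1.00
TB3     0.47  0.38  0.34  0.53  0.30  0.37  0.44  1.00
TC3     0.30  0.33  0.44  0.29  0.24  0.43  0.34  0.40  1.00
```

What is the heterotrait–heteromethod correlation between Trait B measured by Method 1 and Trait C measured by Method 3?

Different traits and methods: r(TB1, TC3) = 0.33.

0.33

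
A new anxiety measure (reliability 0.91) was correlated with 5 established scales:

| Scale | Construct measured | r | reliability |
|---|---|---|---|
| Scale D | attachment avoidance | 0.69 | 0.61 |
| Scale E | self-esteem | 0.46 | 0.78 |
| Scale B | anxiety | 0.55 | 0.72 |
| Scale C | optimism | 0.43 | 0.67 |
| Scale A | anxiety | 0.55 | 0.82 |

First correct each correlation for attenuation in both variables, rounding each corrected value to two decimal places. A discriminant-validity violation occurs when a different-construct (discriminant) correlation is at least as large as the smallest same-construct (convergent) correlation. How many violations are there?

Disattenuated r (r / √(r_scale · r_new)):
  Scale D (disc): 0.69 / √(0.61·0.91) = 0.93
  Scale E (disc): 0.46 / √(0.78·0.91) = 0.55
  Scale B (conv): 0.55 / √(0.72·0.91) = 0.68
  Scale C (disc): 0.43 / √(0.67·0.91) = 0.55
  Scale A (conv): 0.55 / √(0.82·0.91) = 0.64
Smallest convergent = 0.64. Discriminant values: 0.93, 0.55, 0.55; count ≥ 0.64 → 1.

1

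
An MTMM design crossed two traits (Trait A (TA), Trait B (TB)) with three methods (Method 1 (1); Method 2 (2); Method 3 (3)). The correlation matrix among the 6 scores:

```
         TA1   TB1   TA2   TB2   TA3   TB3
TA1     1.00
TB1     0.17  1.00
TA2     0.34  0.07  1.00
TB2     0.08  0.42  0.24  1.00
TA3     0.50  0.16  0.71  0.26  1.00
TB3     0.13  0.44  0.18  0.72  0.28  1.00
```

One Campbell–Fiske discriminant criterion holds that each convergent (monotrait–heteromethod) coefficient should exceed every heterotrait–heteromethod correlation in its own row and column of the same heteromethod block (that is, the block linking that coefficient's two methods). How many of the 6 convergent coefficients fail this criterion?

0

Checking each validity diagonal entry against its comparison values:
TA (methods 1·2): 0.34 vs {0.08, 0.07} → pass.
TA (methods 1·3): 0.50 vs {0.13, 0.16} → pass.
TA (methods 2·3): 0.71 vs {0.18, 0.26} → pass.
TB (methods 1·2): 0.42 vs {0.07, 0.08} → pass.
TB (methods 1·3): 0.44 vs {0.16, 0.13} → pass.
TB (methods 2·3): 0.72 vs {0.26, 0.18} → pass.
0 of 6 fail.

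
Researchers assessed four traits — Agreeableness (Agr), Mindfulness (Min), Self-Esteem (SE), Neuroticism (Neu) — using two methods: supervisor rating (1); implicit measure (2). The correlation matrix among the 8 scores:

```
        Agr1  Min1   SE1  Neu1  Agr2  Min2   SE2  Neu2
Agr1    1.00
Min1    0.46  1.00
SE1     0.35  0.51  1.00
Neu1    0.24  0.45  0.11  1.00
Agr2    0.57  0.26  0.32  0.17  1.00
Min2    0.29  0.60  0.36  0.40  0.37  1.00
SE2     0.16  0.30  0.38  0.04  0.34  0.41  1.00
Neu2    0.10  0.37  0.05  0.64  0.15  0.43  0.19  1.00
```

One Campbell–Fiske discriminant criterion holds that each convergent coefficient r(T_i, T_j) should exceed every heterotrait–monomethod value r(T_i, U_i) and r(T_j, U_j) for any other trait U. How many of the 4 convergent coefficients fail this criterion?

1

Convergent coefficients and their comparison sets:
Agr (methods 1·2): 0.57 vs {0.46, 0.37, 0.35, 0.34, 0.24, 0.15} → pass.
Min (methods 1·2): 0.60 vs {0.46, 0.37, 0.51, 0.41, 0.45, 0.43} → pass.
SE (methods 1·2): 0.38 vs {0.35, 0.34, 0.51, 0.41, 0.11, 0.19} → fail.
Neu (methods 1·2): 0.64 vs {0.24, 0.15, 0.45, 0.43, 0.11, 0.19} → pass.
1 of 4 fail.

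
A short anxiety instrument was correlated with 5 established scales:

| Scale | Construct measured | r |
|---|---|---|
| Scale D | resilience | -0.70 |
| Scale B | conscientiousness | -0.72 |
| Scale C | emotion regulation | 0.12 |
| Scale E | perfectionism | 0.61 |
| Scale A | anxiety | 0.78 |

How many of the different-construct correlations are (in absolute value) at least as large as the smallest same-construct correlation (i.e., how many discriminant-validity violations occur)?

Convergent (same construct = anxiety): Scale A.
Smallest convergent = 0.78. Discriminant |r|: 0.70, 0.72, 0.12, 0.61; count ≥ 0.78 → 0.

0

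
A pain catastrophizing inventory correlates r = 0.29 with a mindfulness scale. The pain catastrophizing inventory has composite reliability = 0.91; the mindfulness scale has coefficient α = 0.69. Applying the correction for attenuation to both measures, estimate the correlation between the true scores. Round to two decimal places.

r_true = r_obs / √(r_xx · r_yy) = 0.29 / √(0.91 × 0.69) = 0.29 / √0.6279 = 0.29 / 0.7924 ≈ 0.37.

0.37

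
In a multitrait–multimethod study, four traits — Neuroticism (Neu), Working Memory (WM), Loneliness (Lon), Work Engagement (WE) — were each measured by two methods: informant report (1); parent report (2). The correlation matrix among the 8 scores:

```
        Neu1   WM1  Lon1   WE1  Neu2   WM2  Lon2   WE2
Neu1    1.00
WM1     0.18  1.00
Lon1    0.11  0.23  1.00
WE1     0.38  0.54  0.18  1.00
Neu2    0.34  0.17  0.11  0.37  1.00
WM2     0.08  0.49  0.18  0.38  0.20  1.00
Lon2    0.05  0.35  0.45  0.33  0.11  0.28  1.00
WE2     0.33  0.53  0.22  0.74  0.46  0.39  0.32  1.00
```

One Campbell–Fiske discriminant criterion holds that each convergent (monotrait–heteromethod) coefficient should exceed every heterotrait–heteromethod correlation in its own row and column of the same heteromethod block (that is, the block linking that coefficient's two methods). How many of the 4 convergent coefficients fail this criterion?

2

Checking each validity diagonal entry against its comparison values:
Neu (methods 1·2): 0.34 vs {0.08, 0.17, 0.05, 0.11, 0.33, 0.37} → fail.
WM (methods 1·2): 0.49 vs {0.17, 0.08, 0.35, 0.18, 0.53, 0.38} → fail.
Lon (methods 1·2): 0.45 vs {0.11, 0.05, 0.18, 0.35, 0.22, 0.33} → pass.
WE (methods 1·2): 0.74 vs {0.37, 0.33, 0.38, 0.53, 0.33, 0.22} → pass.
2 of 4 fail.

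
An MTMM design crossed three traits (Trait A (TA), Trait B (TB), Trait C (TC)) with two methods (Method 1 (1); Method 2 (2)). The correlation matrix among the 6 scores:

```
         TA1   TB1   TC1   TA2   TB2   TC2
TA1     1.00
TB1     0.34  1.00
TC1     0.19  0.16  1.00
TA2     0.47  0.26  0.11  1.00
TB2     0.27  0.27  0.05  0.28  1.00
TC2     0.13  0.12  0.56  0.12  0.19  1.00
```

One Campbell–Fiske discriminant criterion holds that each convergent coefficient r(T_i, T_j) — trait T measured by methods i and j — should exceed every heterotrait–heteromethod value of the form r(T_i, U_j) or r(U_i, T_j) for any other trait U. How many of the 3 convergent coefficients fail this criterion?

Checking each validity diagonal entry against its comparison values:
TA (methods 1·2): 0.47 vs {0.27, 0.26, 0.13, 0.11} → pass.
TB (methods 1·2): 0.27 vs {0.26, 0.27, 0.12, 0.05} → fail.
TC (methods 1·2): 0.56 vs {0.11, 0.13, 0.05, 0.12} → pass.
1 of 3 fail.

1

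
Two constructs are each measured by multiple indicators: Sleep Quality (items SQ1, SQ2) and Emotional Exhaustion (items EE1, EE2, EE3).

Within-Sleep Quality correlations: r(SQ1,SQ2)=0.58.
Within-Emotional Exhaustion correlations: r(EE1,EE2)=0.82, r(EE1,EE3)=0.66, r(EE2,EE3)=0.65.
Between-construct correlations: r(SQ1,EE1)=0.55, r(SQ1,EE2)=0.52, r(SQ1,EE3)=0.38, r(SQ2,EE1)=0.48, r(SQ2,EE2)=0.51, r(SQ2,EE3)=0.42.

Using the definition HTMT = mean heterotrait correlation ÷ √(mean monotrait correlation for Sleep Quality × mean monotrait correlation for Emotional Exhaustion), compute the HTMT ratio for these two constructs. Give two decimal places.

0.74

Mean between = 2.86/6 = 0.4767.
Mean within-SQ = 0.58/1 = 0.5800; mean within-EE = 2.13/3 = 0.7100.
Geometric mean = √(0.5800 × 0.7100) = 0.6417.
HTMT = 0.4767 / 0.6417 = 0.74.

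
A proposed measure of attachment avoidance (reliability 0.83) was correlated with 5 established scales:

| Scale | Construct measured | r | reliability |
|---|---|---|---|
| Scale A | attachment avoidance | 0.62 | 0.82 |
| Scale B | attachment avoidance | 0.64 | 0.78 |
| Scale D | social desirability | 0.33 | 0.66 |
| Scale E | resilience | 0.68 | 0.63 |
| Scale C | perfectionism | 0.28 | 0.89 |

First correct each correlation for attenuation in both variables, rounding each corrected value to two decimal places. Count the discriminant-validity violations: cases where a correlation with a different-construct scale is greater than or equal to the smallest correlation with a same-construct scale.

Disattenuated r (r / √(r_scale · r_new)):
  Scale A (conv): 0.62 / √(0.82·0.83) = 0.75
  Scale B (conv): 0.64 / √(0.78·0.83) = 0.80
  Scale D (disc): 0.33 / √(0.66·0.83) = 0.45
  Scale E (disc): 0.68 / √(0.63·0.83) = 0.94
  Scale C (disc): 0.28 / √(0.89·0.83) = 0.33
Smallest convergent = 0.75. Discriminant values: 0.45, 0.94, 0.33; count ≥ 0.75 → 1.

1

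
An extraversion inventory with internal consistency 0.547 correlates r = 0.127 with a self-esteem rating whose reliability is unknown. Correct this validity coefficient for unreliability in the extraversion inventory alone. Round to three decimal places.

Single correction: r_c = r_obs / √r_xx = 0.127 / √0.547 = 0.127 / 0.7396 ≈ 0.172.

0.172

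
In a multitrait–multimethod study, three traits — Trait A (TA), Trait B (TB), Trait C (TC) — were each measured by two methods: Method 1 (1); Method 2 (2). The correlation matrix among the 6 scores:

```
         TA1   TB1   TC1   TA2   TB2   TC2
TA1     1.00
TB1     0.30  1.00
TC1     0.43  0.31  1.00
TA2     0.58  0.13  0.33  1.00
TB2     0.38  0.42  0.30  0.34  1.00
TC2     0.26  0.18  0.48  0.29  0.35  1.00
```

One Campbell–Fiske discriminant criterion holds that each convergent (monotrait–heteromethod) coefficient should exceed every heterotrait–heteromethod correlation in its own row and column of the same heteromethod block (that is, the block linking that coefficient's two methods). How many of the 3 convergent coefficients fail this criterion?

Convergent coefficients and their comparison sets:
TA (methods 1·2): 0.58 vs {0.38, 0.13, 0.26, 0.33} → pass.
TB (methods 1·2): 0.42 vs {0.13, 0.38, 0.18, 0.30} → pass.
TC (methods 1·2): 0.48 vs {0.33, 0.26, 0.30, 0.18} → pass.
0 of 3 fail.

0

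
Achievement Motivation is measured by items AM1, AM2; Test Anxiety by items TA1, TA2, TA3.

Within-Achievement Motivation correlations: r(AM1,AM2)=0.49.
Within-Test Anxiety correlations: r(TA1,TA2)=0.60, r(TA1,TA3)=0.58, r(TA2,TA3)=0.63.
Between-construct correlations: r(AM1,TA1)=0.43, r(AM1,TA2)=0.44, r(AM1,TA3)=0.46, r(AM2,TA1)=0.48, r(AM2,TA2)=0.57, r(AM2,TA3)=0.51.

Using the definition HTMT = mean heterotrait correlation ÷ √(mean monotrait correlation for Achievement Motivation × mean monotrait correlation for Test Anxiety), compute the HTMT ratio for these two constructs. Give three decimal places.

0.886

Mean between = 2.89/6 = 0.4817.
Mean within-AM = 0.49/1 = 0.4900; mean within-TA = 1.81/3 = 0.6033.
Geometric mean = √(0.4900 × 0.6033) = 0.5437.
HTMT = 0.4817 / 0.5437 = 0.886.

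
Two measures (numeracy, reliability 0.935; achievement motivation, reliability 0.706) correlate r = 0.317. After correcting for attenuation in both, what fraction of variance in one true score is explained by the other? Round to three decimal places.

Disattenuated r = 0.317 / √(0.935 × 0.706) = 0.317 / 0.8125 = 0.3902.
Shared true-score variance = 0.3902² = 0.1523 ≈ 0.152.

0.152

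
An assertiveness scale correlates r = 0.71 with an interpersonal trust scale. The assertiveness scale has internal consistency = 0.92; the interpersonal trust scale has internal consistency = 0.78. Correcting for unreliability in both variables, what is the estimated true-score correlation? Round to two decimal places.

0.84

r_true = r_obs / √(r_xx · r_yy) = 0.71 / √(0.92 × 0.78) = 0.71 / √0.7176 = 0.71 / 0.8471 ≈ 0.84.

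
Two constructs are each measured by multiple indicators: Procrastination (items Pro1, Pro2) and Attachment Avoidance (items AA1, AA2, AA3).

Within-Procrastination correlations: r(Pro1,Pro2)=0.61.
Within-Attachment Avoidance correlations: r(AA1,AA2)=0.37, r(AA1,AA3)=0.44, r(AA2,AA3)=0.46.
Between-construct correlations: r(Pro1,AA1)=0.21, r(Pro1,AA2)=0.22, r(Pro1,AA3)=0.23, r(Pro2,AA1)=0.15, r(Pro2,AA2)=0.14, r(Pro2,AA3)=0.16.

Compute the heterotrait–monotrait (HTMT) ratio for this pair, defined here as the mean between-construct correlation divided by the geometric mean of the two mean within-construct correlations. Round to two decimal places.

Mean heterotrait r = 1.11/6 = 0.1850.
Mean within-Pro = 0.61/1 = 0.6100; mean within-AA = 1.27/3 = 0.4233.
Geometric mean = √(0.6100 × 0.4233) = 0.5081.
HTMT = 0.1850 / 0.5081 = 0.36.

0.36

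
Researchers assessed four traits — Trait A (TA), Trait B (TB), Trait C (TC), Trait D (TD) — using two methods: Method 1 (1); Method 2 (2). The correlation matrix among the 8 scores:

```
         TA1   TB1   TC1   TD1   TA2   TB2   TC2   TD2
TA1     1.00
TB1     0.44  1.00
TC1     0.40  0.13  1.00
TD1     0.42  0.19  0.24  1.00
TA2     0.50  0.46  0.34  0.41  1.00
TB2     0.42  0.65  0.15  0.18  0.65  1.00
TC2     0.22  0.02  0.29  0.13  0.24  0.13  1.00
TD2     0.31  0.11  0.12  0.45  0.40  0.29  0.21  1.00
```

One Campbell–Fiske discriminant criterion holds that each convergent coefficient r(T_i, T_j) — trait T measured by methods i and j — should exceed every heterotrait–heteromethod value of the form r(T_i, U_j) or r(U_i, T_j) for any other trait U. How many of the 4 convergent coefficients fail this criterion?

1

Convergent coefficients and their comparison sets:
TA (methods 1·2): 0.50 vs {0.42, 0.46, 0.22, 0.34, 0.31, 0.41} → pass.
TB (methods 1·2): 0.65 vs {0.46, 0.42, 0.02, 0.15, 0.11, 0.18} → pass.
TC (methods 1·2): 0.29 vs {0.34, 0.22, 0.15, 0.02, 0.12, 0.13} → fail.
TD (methods 1·2): 0.45 vs {0.41, 0.31, 0.18, 0.11, 0.13, 0.12} → pass.
1 of 4 fail.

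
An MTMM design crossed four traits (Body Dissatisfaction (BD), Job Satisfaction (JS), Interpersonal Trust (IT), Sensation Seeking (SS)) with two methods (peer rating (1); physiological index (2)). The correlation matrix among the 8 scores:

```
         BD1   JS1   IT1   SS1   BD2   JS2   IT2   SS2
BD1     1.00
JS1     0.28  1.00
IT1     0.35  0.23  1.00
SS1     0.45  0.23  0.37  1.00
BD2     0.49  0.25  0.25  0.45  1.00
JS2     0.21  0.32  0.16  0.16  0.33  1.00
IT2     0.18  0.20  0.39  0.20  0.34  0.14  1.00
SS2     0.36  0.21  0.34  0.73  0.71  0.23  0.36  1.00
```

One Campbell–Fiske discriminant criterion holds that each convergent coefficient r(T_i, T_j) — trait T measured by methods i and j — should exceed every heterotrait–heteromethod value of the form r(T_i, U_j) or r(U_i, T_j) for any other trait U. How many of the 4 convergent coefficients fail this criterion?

Convergent coefficients and their comparison sets:
BD (methods 1·2): 0.49 vs {0.21, 0.25, 0.18, 0.25, 0.36, 0.45} → pass.
JS (methods 1·2): 0.32 vs {0.25, 0.21, 0.20, 0.16, 0.21, 0.16} → pass.
IT (methods 1·2): 0.39 vs {0.25, 0.18, 0.16, 0.20, 0.34, 0.20} → pass.
SS (methods 1·2): 0.73 vs {0.45, 0.36, 0.16, 0.21, 0.20, 0.34} → pass.
0 of 4 fail.

0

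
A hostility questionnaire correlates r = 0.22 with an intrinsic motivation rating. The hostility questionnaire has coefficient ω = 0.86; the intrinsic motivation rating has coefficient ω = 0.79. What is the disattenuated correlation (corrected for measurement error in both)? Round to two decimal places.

0.27

r_true = r_obs / √(r_xx · r_yy) = 0.22 / √(0.86 × 0.79) = 0.22 / √0.6794 = 0.22 / 0.8243 ≈ 0.27.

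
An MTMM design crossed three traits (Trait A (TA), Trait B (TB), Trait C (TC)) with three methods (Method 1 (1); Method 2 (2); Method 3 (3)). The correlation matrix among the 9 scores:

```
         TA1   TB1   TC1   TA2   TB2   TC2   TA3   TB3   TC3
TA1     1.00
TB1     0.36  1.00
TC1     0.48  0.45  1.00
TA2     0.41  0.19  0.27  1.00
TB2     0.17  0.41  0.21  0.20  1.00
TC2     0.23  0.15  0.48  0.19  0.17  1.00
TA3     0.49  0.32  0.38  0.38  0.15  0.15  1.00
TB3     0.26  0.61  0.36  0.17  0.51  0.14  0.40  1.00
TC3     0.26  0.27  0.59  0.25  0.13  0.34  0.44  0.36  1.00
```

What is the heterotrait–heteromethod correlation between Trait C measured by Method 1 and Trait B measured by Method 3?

Different traits and methods: r(TC1, TB3) = 0.36.

0.36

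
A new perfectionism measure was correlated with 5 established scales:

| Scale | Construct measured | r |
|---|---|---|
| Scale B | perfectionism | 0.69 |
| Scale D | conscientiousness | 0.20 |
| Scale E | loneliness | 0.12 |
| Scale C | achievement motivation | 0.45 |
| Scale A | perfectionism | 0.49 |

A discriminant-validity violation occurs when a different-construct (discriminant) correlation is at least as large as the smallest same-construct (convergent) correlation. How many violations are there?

Convergent (same construct = perfectionism): Scale B, Scale A.
Smallest convergent = 0.49. Discriminant values: 0.20, 0.12, 0.45; count ≥ 0.49 → 0.

0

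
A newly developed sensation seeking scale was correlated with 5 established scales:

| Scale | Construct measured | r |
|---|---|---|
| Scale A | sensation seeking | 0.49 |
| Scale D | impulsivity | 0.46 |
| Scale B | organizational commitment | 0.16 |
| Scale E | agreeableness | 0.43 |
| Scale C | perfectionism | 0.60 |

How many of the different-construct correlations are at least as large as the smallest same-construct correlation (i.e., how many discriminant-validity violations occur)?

Convergent (same construct = sensation seeking): Scale A.
Smallest convergent = 0.49. Discriminant values: 0.46, 0.16, 0.43, 0.60; count ≥ 0.49 → 1.

1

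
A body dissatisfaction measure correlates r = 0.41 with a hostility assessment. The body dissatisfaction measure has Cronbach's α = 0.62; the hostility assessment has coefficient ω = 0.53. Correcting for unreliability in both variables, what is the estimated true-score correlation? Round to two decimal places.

r_true = r_obs / √(r_xx · r_yy) = 0.41 / √(0.62 × 0.53) = 0.41 / √0.3286 = 0.41 / 0.5732 ≈ 0.72.

0.72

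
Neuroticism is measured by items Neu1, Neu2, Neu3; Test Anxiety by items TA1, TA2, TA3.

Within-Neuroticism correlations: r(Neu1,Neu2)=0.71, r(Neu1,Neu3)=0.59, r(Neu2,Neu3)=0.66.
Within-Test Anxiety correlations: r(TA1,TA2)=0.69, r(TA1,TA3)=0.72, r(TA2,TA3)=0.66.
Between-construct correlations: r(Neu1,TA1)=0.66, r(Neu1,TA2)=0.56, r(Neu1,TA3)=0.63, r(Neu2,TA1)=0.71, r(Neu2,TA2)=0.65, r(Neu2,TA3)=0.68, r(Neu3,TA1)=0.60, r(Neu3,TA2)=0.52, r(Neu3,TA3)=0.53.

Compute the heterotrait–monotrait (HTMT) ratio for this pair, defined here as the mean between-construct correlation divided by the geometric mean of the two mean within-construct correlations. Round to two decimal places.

Mean heterotrait r = 5.54/9 = 0.6156.
Mean within-Neu = 1.96/3 = 0.6533; mean within-TA = 2.07/3 = 0.6900.
Geometric mean = √(0.6533 × 0.6900) = 0.6714.
HTMT = 0.6156 / 0.6714 = 0.92.

0.92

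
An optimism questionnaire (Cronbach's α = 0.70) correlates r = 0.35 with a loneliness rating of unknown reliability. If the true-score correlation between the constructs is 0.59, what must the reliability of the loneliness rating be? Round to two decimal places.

0.50

r_true = r_obs / √(r_xx · r_yy) ⇒ 0.59 = 0.35 / √(0.70 · r_yy).
√(0.70 · r_yy) = 0.35 / 0.59 = 0.5932; 0.70 · r_yy = 0.3519; r_yy = 0.3519 / 0.70 ≈ 0.50.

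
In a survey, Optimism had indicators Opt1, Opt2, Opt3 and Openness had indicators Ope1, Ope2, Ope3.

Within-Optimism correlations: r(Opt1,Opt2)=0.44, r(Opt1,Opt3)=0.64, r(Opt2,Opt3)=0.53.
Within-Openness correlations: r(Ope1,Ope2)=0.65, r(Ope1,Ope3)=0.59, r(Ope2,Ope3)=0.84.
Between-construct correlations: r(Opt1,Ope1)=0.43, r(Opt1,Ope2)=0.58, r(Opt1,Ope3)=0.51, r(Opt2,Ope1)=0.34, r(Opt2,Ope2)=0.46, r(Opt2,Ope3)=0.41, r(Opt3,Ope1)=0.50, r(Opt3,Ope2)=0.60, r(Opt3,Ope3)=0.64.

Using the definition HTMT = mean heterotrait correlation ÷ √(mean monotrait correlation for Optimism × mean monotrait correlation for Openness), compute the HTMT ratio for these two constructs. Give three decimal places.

Mean heterotrait r = 4.47/9 = 0.4967.
Mean within-Opt = 1.61/3 = 0.5367; mean within-Ope = 2.08/3 = 0.6933.
Geometric mean = √(0.5367 × 0.6933) = 0.6100.
HTMT = 0.4967 / 0.6100 = 0.814.

0.814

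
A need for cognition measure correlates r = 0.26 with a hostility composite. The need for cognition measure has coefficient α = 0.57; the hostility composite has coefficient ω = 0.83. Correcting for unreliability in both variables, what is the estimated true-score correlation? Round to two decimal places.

r_true = r_obs / √(r_xx · r_yy) = 0.26 / √(0.57 × 0.83) = 0.26 / √0.4731 = 0.26 / 0.6878 ≈ 0.38.

0.38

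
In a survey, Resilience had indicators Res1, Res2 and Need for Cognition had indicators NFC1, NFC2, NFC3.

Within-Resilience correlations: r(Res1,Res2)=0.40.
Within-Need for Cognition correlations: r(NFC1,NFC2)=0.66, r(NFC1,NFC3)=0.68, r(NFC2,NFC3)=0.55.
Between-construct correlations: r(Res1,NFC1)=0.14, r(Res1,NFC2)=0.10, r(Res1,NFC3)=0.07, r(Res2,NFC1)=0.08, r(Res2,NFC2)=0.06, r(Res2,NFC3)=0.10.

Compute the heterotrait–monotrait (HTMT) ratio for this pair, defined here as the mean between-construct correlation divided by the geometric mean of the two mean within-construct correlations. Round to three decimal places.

Between-construct mean = 0.55/6 = 0.0917.
Mean within-Res = 0.40/1 = 0.4000; mean within-NFC = 1.89/3 = 0.6300.
Geometric mean = √(0.4000 × 0.6300) = 0.5020.
HTMT = 0.0917 / 0.5020 = 0.183.

0.183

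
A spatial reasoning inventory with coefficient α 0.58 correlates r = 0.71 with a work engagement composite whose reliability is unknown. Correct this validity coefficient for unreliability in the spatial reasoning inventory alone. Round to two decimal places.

0.93

Single correction: r_c = r_obs / √r_xx = 0.71 / √0.58 = 0.71 / 0.7616 ≈ 0.93.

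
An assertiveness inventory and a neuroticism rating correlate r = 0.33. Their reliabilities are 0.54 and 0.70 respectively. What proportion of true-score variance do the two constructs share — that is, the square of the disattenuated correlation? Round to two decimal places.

0.29

Disattenuated r = 0.33 / √(0.54 × 0.70) = 0.33 / 0.6148 = 0.5368.
Shared true-score variance = 0.5368² = 0.2882 ≈ 0.29.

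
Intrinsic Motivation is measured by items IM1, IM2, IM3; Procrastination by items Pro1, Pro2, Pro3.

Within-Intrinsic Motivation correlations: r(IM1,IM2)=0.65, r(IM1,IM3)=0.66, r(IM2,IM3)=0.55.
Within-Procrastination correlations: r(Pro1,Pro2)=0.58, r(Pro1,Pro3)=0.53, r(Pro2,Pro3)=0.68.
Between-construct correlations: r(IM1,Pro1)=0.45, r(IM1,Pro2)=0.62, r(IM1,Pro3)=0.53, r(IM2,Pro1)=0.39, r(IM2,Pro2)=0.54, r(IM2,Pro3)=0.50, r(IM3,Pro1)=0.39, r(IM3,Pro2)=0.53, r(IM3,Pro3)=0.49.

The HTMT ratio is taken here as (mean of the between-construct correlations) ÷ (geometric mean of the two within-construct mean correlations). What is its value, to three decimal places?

Between-construct mean = 4.44/9 = 0.4933.
Mean within-IM = 1.86/3 = 0.6200; mean within-Pro = 1.79/3 = 0.5967.
Geometric mean = √(0.6200 × 0.5967) = 0.6082.
HTMT = 0.4933 / 0.6082 = 0.811.

0.811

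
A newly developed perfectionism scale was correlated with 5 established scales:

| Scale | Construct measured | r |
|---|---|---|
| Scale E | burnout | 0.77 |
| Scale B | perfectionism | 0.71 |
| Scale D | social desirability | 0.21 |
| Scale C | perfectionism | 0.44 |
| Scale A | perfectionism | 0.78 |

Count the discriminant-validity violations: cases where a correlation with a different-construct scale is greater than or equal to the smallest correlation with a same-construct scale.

Convergent (same construct = perfectionism): Scale B, Scale C, Scale A.
Smallest convergent = 0.44. Discriminant values: 0.77, 0.21; count ≥ 0.44 → 1.

1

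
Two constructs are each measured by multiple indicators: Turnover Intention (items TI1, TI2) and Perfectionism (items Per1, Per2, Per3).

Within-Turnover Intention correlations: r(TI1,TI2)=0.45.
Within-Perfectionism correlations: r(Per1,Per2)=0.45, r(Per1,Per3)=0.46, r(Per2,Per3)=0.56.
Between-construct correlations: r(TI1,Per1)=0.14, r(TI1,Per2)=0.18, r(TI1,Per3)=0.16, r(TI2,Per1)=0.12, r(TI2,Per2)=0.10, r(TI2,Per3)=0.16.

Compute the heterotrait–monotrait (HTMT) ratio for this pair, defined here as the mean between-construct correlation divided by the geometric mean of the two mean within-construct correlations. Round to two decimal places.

0.31

Between-construct mean = 0.86/6 = 0.1433.
Mean within-TI = 0.45/1 = 0.4500; mean within-Per = 1.47/3 = 0.4900.
Geometric mean = √(0.4500 × 0.4900) = 0.4696.
HTMT = 0.1433 / 0.4696 = 0.31.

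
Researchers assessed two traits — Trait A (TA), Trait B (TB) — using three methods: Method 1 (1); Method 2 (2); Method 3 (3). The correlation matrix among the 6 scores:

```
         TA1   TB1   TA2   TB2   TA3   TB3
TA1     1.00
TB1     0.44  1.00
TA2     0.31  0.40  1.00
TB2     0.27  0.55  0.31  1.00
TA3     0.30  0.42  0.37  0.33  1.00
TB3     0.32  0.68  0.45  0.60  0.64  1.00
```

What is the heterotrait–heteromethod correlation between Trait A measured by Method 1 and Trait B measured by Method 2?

Different traits and methods: r(TA1, TB2) = 0.27.

0.27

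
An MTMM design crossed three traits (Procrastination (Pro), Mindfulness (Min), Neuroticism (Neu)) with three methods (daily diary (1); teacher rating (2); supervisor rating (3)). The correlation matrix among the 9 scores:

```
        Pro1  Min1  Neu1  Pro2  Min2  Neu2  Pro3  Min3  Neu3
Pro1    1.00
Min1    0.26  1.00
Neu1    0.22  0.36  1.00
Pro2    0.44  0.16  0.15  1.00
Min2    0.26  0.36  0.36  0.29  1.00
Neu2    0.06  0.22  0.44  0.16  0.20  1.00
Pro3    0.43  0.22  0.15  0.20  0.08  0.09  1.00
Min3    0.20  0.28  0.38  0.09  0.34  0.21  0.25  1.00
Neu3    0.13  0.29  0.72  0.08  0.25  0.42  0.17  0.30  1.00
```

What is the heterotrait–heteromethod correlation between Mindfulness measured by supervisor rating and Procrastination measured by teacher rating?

Different traits and methods: r(Min3, Pro2) = 0.09.

0.09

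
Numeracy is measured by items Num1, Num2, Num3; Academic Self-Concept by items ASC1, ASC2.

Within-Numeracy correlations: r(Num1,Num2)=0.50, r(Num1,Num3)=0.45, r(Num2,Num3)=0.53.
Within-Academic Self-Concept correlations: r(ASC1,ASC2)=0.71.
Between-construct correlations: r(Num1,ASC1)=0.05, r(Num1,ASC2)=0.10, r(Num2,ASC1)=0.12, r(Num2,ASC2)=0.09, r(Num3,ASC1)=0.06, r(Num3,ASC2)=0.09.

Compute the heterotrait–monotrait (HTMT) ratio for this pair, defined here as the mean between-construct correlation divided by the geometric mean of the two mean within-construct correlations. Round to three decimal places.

Mean heterotrait r = 0.51/6 = 0.0850.
Mean within-Num = 1.48/3 = 0.4933; mean within-ASC = 0.71/1 = 0.7100.
Geometric mean = √(0.4933 × 0.7100) = 0.5918.
HTMT = 0.0850 / 0.5918 = 0.144.

0.144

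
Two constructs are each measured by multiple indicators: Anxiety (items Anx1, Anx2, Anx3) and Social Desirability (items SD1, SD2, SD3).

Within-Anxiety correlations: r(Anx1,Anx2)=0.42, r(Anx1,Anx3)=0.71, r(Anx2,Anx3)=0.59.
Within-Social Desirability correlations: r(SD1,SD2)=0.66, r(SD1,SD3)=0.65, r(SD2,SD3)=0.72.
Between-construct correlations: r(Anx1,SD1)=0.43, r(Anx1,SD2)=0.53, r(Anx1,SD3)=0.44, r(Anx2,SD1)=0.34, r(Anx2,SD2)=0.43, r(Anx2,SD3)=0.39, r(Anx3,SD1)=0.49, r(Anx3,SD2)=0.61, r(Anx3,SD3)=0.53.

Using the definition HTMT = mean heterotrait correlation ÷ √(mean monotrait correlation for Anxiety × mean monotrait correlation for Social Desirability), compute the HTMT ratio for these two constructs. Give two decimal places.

0.75

Mean between = 4.19/9 = 0.4656.
Mean within-Anx = 1.72/3 = 0.5733; mean within-SD = 2.03/3 = 0.6767.
Geometric mean = √(0.5733 × 0.6767) = 0.6229.
HTMT = 0.4656 / 0.6229 = 0.75.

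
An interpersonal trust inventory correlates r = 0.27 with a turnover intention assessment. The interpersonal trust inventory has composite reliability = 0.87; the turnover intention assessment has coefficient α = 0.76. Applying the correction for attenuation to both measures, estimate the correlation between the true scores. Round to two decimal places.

0.33

r_true = r_obs / √(r_xx · r_yy) = 0.27 / √(0.87 × 0.76) = 0.27 / √0.6612 = 0.27 / 0.8131 ≈ 0.33.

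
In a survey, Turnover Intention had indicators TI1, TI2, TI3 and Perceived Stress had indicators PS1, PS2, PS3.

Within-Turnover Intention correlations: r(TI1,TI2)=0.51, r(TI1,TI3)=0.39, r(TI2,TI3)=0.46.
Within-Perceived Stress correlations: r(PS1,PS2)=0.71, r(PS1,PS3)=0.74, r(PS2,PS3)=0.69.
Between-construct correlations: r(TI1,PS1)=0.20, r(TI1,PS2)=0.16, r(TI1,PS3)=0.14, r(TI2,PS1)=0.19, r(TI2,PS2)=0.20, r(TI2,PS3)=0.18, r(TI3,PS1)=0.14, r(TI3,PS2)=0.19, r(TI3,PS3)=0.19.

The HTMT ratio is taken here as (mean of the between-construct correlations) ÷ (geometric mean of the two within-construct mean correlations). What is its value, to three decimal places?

0.311

Mean heterotrait r = 1.59/9 = 0.1767.
Mean within-TI = 1.36/3 = 0.4533; mean within-PS = 2.14/3 = 0.7133.
Geometric mean = √(0.4533 × 0.7133) = 0.5686.
HTMT = 0.1767 / 0.5686 = 0.311.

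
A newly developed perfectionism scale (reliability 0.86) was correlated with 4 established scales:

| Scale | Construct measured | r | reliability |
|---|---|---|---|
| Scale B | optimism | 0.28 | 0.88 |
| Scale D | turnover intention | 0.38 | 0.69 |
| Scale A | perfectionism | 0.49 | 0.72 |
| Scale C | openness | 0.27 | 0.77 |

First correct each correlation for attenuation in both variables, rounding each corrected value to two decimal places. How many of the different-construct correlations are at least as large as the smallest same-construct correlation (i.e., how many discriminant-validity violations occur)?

0

Disattenuated r (r / √(r_scale · r_new)):
  Scale B (disc): 0.28 / √(0.88·0.86) = 0.32
  Scale D (disc): 0.38 / √(0.69·0.86) = 0.49
  Scale A (conv): 0.49 / √(0.72·0.86) = 0.62
  Scale C (disc): 0.27 / √(0.77·0.86) = 0.33
Smallest convergent = 0.62. Discriminant values: 0.32, 0.49, 0.33; count ≥ 0.62 → 0.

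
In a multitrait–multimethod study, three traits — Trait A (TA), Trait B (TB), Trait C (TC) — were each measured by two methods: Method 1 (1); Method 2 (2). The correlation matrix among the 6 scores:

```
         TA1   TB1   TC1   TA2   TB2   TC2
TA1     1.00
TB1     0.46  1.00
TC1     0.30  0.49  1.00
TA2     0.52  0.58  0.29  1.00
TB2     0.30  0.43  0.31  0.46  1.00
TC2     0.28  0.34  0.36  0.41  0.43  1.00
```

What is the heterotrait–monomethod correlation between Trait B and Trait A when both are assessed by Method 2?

Different traits, same method: r(TB2, TA2) = 0.46.

0.46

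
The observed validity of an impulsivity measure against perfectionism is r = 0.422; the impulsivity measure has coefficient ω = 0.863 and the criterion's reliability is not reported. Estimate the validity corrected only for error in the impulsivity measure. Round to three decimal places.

0.454

Single correction: r_c = r_obs / √r_xx = 0.422 / √0.863 = 0.422 / 0.9290 ≈ 0.454.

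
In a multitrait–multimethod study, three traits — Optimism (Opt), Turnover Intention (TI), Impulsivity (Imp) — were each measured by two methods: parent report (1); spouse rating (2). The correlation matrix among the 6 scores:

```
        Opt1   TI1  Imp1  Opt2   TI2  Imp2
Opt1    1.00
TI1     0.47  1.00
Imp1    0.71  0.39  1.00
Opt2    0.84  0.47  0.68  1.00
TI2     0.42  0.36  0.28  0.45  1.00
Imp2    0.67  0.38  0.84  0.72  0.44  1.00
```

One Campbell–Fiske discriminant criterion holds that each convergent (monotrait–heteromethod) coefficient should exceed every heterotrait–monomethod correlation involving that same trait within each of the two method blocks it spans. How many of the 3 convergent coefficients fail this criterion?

Convergent coefficients and their comparison sets:
Opt (methods 1·2): 0.84 vs {0.47, 0.45, 0.71, 0.72} → pass.
TI (methods 1·2): 0.36 vs {0.47, 0.45, 0.39, 0.44} → fail.
Imp (methods 1·2): 0.84 vs {0.71, 0.72, 0.39, 0.44} → pass.
1 of 3 fail.

1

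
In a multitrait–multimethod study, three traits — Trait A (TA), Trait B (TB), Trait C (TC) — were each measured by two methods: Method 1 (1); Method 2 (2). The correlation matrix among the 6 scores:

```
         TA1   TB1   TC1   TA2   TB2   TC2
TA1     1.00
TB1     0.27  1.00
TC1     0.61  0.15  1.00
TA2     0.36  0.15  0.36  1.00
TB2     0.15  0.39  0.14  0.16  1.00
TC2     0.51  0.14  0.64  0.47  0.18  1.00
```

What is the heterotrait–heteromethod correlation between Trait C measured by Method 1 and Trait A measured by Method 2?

0.36

Different traits and methods: r(TC1, TA2) = 0.36.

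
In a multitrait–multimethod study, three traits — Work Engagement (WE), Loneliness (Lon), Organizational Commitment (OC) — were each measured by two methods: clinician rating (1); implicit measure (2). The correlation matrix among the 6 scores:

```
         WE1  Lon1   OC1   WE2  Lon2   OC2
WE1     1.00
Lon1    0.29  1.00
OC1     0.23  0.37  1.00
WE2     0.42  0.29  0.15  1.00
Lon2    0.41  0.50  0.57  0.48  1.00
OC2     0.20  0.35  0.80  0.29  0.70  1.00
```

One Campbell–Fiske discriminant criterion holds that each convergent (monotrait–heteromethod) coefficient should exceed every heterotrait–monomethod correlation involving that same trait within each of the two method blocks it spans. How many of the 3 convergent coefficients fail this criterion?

Convergent coefficients and their comparison sets:
WE (methods 1·2): 0.42 vs {0.29, 0.48, 0.23, 0.29} → fail.
Lon (methods 1·2): 0.50 vs {0.29, 0.48, 0.37, 0.70} → fail.
OC (methods 1·2): 0.80 vs {0.23, 0.29, 0.37, 0.70} → pass.
2 of 3 fail.

2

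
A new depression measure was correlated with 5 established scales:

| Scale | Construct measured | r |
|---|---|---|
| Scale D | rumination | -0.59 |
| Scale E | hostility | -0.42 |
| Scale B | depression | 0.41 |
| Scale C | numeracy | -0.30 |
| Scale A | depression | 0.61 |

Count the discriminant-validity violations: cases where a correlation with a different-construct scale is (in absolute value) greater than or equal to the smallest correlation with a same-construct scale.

2

Convergent (same construct = depression): Scale B, Scale A.
Smallest convergent = 0.41. Discriminant |r|: 0.59, 0.42, 0.30; count ≥ 0.41 → 2.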